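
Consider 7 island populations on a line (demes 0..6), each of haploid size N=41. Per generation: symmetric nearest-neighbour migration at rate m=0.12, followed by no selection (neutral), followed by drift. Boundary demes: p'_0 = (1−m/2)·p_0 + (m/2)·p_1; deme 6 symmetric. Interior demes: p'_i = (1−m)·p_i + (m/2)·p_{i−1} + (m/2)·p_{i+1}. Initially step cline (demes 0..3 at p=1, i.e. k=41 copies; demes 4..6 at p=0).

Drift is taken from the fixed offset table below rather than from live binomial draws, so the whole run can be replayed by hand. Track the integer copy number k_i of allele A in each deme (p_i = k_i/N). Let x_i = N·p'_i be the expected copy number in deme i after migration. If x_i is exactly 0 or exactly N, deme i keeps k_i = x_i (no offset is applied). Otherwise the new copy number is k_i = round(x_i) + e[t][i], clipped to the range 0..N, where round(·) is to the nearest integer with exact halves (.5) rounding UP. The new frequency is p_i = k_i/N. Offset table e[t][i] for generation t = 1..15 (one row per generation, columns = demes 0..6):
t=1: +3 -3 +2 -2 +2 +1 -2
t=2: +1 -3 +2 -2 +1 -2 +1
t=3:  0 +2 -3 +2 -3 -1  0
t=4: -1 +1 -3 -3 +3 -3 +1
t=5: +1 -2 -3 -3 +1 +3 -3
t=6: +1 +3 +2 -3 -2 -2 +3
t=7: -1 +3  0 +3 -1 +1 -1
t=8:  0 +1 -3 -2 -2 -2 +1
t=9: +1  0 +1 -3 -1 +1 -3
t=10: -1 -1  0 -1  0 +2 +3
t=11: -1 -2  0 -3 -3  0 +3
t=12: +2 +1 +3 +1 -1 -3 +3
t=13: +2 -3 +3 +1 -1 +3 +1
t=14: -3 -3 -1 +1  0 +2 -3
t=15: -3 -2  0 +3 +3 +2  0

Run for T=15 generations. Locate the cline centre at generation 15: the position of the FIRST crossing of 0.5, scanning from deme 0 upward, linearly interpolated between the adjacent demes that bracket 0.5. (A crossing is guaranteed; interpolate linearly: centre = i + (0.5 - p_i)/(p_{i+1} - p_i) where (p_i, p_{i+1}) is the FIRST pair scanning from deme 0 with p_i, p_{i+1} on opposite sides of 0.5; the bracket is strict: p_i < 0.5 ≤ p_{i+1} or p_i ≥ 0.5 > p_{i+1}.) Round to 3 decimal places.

3.115

t=0: k=[41 41 41 41 0 0 0]
t=1: x=[41.0000 41.0000 41.0000 38.5400 2.4600 0.0000 0.0000] k=[41 41 41 37 4 0 0]
t=2: x=[41.0000 41.0000 40.7600 35.2600 5.7400 0.2400 0.0000] k=[41 41 41 33 7 0 0]
t=3: x=[41.0000 41.0000 40.5200 31.9200 8.1400 0.4200 0.0000] k=[41 41 38 34 5 0 0]
t=4: x=[41.0000 40.8200 37.9400 32.5000 6.4400 0.3000 0.0000] k=[41 41 35 30 9 0 0]
t=5: x=[41.0000 40.6400 35.0600 29.0400 9.7200 0.5400 0.0000] k=[41 39 32 26 11 4 0]
t=6: x=[40.8800 38.7000 32.0600 25.4600 11.4800 4.1800 0.2400] k=[41 41 34 22 9 2 3]
t=7: x=[41.0000 40.5800 33.7000 21.9400 9.3600 2.4800 2.9400] k=[41 41 34 25 8 3 2]
t=8: x=[41.0000 40.5800 33.8800 24.5200 8.7200 3.2400 2.0600] k=[41 41 31 23 7 1 3]
t=9: x=[41.0000 40.4000 31.1200 22.5200 7.6000 1.4800 2.8800] k=[41 40 32 20 7 2 0]
t=10: x=[40.9400 39.5800 31.7600 19.9400 7.4800 2.1800 0.1200] k=[40 39 32 19 7 4 3]
t=11: x=[39.9400 38.6400 31.6400 19.0600 7.5400 4.1200 3.0600] k=[39 37 32 16 5 4 6]
t=12: x=[38.8800 36.8200 31.3400 16.3000 5.6000 4.1800 5.8800] k=[41 38 34 17 5 1 9]
t=13: x=[40.8200 37.9400 33.2200 17.3000 5.4800 1.7200 8.5200] k=[41 35 36 18 4 5 10]
t=14: x=[40.6400 35.4200 34.8600 18.2400 4.9000 5.2400 9.7000] k=[38 32 34 19 5 7 7]
t=15: x=[37.6400 32.4800 32.9800 19.0600 5.9600 6.8800 7.0000] k=[35 30 33 22 9 9 7]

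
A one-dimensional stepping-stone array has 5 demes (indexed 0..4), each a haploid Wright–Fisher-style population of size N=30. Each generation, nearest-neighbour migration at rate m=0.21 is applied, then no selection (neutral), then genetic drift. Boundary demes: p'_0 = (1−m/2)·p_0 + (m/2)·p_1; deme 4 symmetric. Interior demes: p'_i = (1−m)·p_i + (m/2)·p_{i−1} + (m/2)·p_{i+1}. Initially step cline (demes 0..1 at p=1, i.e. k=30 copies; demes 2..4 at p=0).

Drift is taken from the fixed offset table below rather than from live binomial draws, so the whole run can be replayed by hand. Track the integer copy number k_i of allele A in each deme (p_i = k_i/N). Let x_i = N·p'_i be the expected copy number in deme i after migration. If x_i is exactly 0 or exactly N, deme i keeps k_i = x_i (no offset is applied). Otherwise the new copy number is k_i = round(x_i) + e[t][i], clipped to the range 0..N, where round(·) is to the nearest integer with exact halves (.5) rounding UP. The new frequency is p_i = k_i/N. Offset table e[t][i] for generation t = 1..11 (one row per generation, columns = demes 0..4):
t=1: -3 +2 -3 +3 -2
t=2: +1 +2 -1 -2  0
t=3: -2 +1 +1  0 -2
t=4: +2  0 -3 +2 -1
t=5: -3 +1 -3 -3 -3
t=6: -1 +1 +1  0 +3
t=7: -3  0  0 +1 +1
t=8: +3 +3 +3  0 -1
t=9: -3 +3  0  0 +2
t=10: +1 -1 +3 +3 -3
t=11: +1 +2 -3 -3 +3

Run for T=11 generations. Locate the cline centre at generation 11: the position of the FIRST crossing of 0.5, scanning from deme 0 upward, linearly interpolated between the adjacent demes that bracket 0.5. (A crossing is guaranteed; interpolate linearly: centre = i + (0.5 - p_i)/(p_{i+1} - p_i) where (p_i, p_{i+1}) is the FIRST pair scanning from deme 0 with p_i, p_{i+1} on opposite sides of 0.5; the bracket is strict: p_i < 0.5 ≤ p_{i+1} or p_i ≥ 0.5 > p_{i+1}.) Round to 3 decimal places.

1.727

t=0: k=[30 30 0 0 0]
t=1: x=[30.0000 26.8500 3.1500 0.0000 0.0000] k=[30 29 0 0 0]
t=2: x=[29.8950 26.0600 3.0450 0.0000 0.0000] k=[30 28 2 0 0]
t=3: x=[29.7900 25.4800 4.5200 0.2100 0.0000] k=[28 26 6 0 0]
t=4: x=[27.7900 24.1100 7.4700 0.6300 0.0000] k=[30 24 4 3 0]
t=5: x=[29.3700 22.5300 5.9950 2.7900 0.3150] k=[26 24 3 0 0]
t=6: x=[25.7900 22.0050 4.8900 0.3150 0.0000] k=[25 23 6 0 0]
t=7: x=[24.7900 21.4250 7.1550 0.6300 0.0000] k=[22 21 7 2 0]
t=8: x=[21.8950 19.6350 7.9450 2.3150 0.2100] k=[25 23 11 2 0]
t=9: x=[24.7900 21.9500 11.3150 2.7350 0.2100] k=[22 25 11 3 2]
t=10: x=[22.3150 23.2150 11.6300 3.7350 2.1050] k=[23 22 15 7 0]
t=11: x=[22.8950 21.3700 14.8950 7.1050 0.7350] k=[24 23 12 4 4]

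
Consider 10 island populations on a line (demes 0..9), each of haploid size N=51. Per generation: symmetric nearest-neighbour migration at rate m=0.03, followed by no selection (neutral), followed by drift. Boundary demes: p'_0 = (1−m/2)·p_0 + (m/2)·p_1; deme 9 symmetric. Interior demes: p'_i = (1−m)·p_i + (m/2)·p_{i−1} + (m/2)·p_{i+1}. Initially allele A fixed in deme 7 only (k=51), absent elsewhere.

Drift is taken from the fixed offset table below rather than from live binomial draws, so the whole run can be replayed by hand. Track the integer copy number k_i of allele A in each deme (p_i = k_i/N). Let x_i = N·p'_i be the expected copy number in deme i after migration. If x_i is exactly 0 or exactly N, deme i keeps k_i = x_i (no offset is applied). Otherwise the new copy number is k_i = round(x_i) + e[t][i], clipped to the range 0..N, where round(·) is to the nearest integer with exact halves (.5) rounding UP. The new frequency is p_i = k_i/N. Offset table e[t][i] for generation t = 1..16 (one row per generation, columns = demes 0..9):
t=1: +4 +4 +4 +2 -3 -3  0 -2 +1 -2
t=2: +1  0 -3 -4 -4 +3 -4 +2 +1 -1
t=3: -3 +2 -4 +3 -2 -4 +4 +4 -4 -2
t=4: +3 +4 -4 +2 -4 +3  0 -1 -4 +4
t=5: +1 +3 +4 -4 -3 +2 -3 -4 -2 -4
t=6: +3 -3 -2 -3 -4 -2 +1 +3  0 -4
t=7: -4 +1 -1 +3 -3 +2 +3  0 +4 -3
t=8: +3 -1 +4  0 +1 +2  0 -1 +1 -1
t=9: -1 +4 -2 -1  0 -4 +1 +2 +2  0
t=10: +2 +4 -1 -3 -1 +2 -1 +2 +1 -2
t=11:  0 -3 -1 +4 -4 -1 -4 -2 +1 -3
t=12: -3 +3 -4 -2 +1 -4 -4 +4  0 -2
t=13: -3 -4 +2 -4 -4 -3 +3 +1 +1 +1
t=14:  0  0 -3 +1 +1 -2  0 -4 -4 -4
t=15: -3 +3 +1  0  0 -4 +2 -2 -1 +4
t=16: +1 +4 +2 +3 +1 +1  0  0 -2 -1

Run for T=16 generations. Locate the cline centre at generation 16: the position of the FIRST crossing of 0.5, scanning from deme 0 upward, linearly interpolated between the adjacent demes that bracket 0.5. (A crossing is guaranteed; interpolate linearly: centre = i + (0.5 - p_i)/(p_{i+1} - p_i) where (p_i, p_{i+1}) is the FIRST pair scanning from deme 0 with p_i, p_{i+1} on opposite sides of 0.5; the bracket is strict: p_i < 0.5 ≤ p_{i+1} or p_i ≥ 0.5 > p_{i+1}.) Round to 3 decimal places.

6.611

t=0: k=[0 0 0 0 0 0 0 51 0 0]
t=1: x=[0.0000 0.0000 0.0000 0.0000 0.0000 0.0000 0.7650 49.4700 0.7650 0.0000] k=[0 0 0 0 0 0 1 47 2 0]
t=2: x=[0.0000 0.0000 0.0000 0.0000 0.0000 0.0150 1.6750 45.6350 2.6450 0.0300] k=[0 0 0 0 0 3 0 48 4 0]
t=3: x=[0.0000 0.0000 0.0000 0.0000 0.0450 2.9100 0.7650 46.6200 4.6000 0.0600] k=[0 0 0 0 0 0 5 51 1 0]
t=4: x=[0.0000 0.0000 0.0000 0.0000 0.0000 0.0750 5.6150 49.5600 1.7350 0.0150] k=[0 0 0 0 0 3 6 49 0 4]
t=5: x=[0.0000 0.0000 0.0000 0.0000 0.0450 3.0000 6.6000 47.6200 0.7950 3.9400] k=[0 0 0 0 0 5 4 44 0 0]
t=6: x=[0.0000 0.0000 0.0000 0.0000 0.0750 4.9100 4.6150 42.7400 0.6600 0.0000] k=[0 0 0 0 0 3 6 46 1 0]
t=7: x=[0.0000 0.0000 0.0000 0.0000 0.0450 3.0000 6.5550 44.7250 1.6600 0.0150] k=[0 0 0 0 0 5 10 45 6 0]
t=8: x=[0.0000 0.0000 0.0000 0.0000 0.0750 5.0000 10.4500 43.8900 6.4950 0.0900] k=[0 0 0 0 1 7 10 43 7 0]
t=9: x=[0.0000 0.0000 0.0000 0.0150 1.0750 6.9550 10.4500 41.9650 7.4350 0.1050] k=[0 0 0 0 1 3 11 44 9 0]
t=10: x=[0.0000 0.0000 0.0000 0.0150 1.0150 3.0900 11.3750 42.9800 9.3900 0.1350] k=[0 0 0 0 0 5 10 45 10 0]
t=11: x=[0.0000 0.0000 0.0000 0.0000 0.0750 5.0000 10.4500 43.9500 10.3750 0.1500] k=[0 0 0 0 0 4 6 42 11 0]
t=12: x=[0.0000 0.0000 0.0000 0.0000 0.0600 3.9700 6.5100 40.9950 11.3000 0.1650] k=[0 0 0 0 1 0 3 45 11 0]
t=13: x=[0.0000 0.0000 0.0000 0.0150 0.9700 0.0600 3.5850 43.8600 11.3450 0.1650] k=[0 0 0 0 0 0 7 45 12 1]
t=14: x=[0.0000 0.0000 0.0000 0.0000 0.0000 0.1050 7.4650 43.9350 12.3300 1.1650] k=[0 0 0 0 0 0 7 40 8 0]
t=15: x=[0.0000 0.0000 0.0000 0.0000 0.0000 0.1050 7.3900 39.0250 8.3600 0.1200] k=[0 0 0 0 0 0 9 37 7 4]
t=16: x=[0.0000 0.0000 0.0000 0.0000 0.0000 0.1350 9.2850 36.1300 7.4050 4.0450] k=[0 0 0 0 0 1 9 36 5 3]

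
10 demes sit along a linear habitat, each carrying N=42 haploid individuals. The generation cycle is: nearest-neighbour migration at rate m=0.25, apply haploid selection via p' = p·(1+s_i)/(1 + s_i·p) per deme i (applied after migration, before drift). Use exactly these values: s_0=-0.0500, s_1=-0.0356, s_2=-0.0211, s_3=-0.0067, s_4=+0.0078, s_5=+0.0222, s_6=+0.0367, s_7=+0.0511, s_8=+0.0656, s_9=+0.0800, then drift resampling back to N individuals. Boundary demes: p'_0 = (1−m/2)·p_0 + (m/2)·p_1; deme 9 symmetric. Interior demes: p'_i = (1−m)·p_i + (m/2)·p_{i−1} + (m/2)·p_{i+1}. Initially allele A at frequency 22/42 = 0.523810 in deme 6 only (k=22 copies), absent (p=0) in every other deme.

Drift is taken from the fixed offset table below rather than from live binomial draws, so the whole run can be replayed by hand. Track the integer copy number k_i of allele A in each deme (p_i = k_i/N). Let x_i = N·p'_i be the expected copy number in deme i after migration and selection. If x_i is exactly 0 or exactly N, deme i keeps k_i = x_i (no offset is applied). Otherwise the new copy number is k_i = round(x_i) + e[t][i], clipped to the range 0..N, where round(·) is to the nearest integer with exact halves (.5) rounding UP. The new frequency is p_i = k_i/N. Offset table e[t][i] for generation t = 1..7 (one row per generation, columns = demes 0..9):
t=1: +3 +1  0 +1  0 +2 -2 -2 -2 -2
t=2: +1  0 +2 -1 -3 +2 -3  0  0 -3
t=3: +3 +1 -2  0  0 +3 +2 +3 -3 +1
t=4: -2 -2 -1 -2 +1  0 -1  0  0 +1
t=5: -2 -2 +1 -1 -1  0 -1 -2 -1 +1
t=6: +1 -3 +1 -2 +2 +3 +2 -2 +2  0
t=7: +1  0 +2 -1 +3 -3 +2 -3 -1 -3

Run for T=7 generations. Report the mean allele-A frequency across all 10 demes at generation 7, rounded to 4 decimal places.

0.0714

t=0: k=[0 0 0 0 0 0 22 0 0 0]
t=1: x=[0.0000 0.0000 0.0000 0.0000 0.0000 2.8070 16.8624 2.8809 0.0000 0.0000] k=[0 0 0 0 0 5 15 1 0 0]
t=2: x=[0.0000 0.0000 0.0000 0.0000 0.6298 5.7328 12.3113 2.7504 0.1332 0.0000] k=[0 0 0 0 0 8 9 3 0 0]
t=3: x=[0.0000 0.0000 0.0000 0.0000 1.0076 7.2558 8.3638 3.5330 0.3994 0.0000] k=[0 0 0 0 1 10 10 7 0 0]
t=4: x=[0.0000 0.0000 0.0000 0.1242 2.0149 9.0297 9.8950 6.7785 0.9311 0.0000] k=[0 0 0 0 3 9 9 7 1 0]
t=5: x=[0.0000 0.0000 0.0000 0.3725 3.3992 8.3965 9.0023 6.7785 1.7272 0.1350] k=[0 0 0 0 2 8 8 5 1 1]
t=6: x=[0.0000 0.0000 0.0000 0.2483 2.5183 7.3827 7.8525 5.0939 1.5947 1.0779] k=[0 0 0 0 5 10 10 3 4 1]
t=7: x=[0.0000 0.0000 0.0000 0.6209 5.0343 9.5359 9.3851 4.1840 3.7093 1.4811] k=[0 0 0 0 8 7 11 1 3 0]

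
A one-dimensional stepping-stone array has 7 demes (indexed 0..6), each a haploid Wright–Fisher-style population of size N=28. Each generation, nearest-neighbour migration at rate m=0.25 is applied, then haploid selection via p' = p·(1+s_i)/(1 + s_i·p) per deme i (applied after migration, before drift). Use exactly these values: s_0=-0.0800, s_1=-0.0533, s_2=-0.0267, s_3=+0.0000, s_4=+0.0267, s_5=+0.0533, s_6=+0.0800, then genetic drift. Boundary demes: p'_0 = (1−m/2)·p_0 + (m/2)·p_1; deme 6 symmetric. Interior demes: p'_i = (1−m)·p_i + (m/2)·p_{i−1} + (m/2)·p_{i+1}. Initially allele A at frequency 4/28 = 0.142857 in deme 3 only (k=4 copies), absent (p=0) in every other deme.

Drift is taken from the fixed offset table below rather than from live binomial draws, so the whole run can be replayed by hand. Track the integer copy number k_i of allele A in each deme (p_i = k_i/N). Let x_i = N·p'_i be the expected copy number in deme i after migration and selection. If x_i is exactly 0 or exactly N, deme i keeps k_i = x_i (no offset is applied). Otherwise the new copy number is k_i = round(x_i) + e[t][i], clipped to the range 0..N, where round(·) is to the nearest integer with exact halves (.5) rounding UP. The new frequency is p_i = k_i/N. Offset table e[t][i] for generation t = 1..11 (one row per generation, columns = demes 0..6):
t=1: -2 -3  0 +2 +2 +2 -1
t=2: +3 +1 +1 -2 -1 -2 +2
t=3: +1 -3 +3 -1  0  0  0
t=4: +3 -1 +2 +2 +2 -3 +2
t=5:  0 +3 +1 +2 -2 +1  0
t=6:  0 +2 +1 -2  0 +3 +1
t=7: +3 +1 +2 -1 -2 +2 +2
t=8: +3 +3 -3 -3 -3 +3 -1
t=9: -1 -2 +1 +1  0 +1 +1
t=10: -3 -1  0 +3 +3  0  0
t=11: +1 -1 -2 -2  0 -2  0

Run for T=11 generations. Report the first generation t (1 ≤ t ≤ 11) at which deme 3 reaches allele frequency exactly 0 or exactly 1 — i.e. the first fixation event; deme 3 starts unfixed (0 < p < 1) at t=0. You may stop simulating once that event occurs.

t=0: k=[0 0 0 4 0 0 0]
t=1: x=[0.0000 0.0000 0.4869 3.0000 0.5131 0.0000 0.0000] k=[0 0 0 5 3 0 0]
t=2: x=[0.0000 0.0000 0.6087 4.1250 2.9437 0.3947 0.0000] k=[0 0 2 2 2 0 0]
t=3: x=[0.0000 0.2368 1.7061 2.0000 1.7937 0.2632 0.0000] k=[0 0 5 1 2 0 0]
t=4: x=[0.0000 0.5924 3.7855 1.6250 1.6658 0.2632 0.0000] k=[0 0 6 4 4 0 0]
t=5: x=[0.0000 0.7110 4.8898 4.2500 3.5815 0.5261 0.0000] k=[0 4 6 6 2 2 0]
t=6: x=[0.4607 3.5756 5.6273 5.5000 2.5606 1.8372 0.2698] k=[0 6 7 4 3 5 1]
t=7: x=[0.6915 5.1411 6.3659 4.2500 3.4540 4.4406 1.6131] k=[4 6 8 3 1 6 4]
t=8: x=[3.9581 5.7458 6.9822 3.3750 1.9216 5.3460 4.5349] k=[7 9 4 0 0 8 4]

8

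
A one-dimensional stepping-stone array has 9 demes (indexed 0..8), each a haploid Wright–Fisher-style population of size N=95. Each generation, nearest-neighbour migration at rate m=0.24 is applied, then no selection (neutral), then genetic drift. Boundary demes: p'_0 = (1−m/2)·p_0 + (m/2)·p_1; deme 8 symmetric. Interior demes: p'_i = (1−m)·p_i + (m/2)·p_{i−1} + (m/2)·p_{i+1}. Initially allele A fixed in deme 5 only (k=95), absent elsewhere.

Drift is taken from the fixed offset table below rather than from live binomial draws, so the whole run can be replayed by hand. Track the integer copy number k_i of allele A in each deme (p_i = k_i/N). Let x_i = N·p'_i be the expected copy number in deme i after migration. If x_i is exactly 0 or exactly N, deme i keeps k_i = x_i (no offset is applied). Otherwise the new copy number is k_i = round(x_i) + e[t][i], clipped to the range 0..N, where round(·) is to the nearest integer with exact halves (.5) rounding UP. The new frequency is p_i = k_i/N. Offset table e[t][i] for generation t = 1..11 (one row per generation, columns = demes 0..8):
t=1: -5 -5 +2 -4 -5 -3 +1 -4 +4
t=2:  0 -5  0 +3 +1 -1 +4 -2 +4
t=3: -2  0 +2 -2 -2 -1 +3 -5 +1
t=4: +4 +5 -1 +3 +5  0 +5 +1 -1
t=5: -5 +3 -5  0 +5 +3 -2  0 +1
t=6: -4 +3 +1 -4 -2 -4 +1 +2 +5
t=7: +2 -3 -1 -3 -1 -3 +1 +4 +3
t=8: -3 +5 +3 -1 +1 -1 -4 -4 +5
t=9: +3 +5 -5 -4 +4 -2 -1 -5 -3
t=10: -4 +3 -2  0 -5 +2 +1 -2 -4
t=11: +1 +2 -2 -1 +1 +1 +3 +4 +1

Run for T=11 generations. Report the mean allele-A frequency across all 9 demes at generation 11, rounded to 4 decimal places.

t=0: k=[0 0 0 0 0 95 0 0 0]
t=1: x=[0.0000 0.0000 0.0000 0.0000 11.4000 72.2000 11.4000 0.0000 0.0000] k=[0 0 0 0 6 69 12 0 0]
t=2: x=[0.0000 0.0000 0.0000 0.7200 12.8400 54.6000 17.4000 1.4400 0.0000] k=[0 0 0 4 14 54 21 0 0]
t=3: x=[0.0000 0.0000 0.4800 4.7200 17.6000 45.2400 22.4400 2.5200 0.0000] k=[0 0 2 3 16 44 25 0 0]
t=4: x=[0.0000 0.2400 1.8800 4.4400 17.8000 38.3600 24.2800 3.0000 0.0000] k=[0 5 1 7 23 38 29 4 0]
t=5: x=[0.6000 3.9200 2.2000 8.2000 22.8800 35.1200 27.0800 6.5200 0.4800] k=[0 7 0 8 28 38 25 7 1]
t=6: x=[0.8400 5.3200 1.8000 9.4400 26.8000 35.2400 24.4000 8.4400 1.7200] k=[0 8 3 5 25 31 25 10 7]
t=7: x=[0.9600 6.4400 3.8400 7.1600 23.3200 29.5600 23.9200 11.4400 7.3600] k=[3 3 3 4 22 27 25 15 10]
t=8: x=[3.0000 3.0000 3.1200 6.0400 20.4400 26.1600 24.0400 15.6000 10.6000] k=[0 8 6 5 21 25 20 12 16]
t=9: x=[0.9600 6.8000 6.1200 7.0400 19.5600 23.9200 19.6400 13.4400 15.5200] k=[4 12 1 3 24 22 19 8 13]
t=10: x=[4.9600 9.7200 2.5600 5.2800 21.2400 21.8800 18.0400 9.9200 12.4000] k=[1 13 1 5 16 24 19 8 8]
t=11: x=[2.4400 10.1200 2.9200 5.8400 15.6400 22.4400 18.2800 9.3200 8.0000] k=[3 12 1 5 17 23 21 13 9]

0.1216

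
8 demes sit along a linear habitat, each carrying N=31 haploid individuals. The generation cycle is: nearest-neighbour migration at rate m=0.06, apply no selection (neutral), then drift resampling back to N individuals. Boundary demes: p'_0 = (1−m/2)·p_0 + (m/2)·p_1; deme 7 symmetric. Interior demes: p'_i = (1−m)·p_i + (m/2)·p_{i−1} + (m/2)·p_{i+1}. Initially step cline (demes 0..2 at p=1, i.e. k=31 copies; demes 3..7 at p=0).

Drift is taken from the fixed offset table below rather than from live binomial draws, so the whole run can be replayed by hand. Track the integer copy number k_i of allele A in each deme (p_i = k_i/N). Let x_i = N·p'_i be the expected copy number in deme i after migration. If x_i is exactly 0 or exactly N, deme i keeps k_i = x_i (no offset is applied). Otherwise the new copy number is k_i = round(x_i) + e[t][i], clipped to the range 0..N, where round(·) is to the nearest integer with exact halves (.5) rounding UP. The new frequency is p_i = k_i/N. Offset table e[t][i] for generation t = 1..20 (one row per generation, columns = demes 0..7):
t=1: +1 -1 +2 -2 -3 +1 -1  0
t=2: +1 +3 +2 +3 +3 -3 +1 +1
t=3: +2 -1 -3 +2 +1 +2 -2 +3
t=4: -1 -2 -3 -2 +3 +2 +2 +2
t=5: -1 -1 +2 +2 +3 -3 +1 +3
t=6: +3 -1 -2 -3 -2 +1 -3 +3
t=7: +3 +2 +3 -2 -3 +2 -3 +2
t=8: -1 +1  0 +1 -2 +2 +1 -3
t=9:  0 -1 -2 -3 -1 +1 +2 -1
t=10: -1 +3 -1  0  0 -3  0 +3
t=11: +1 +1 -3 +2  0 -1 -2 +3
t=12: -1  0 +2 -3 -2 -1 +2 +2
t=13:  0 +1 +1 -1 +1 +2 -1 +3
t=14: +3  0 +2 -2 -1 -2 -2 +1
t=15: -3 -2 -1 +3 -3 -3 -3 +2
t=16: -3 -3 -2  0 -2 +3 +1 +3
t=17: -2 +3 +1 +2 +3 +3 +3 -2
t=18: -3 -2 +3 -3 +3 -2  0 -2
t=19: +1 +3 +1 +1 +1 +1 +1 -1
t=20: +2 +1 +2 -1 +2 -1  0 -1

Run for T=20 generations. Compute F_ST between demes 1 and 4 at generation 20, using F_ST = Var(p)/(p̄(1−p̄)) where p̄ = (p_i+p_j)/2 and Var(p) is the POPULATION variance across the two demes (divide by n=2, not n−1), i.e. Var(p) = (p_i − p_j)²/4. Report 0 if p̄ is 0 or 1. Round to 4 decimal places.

0.5500

t=0: k=[31 31 31 0 0 0 0 0]
t=1: x=[31.0000 31.0000 30.0700 0.9300 0.0000 0.0000 0.0000 0.0000] k=[31 31 31 0 0 0 0 0]
t=2: x=[31.0000 31.0000 30.0700 0.9300 0.0000 0.0000 0.0000 0.0000] k=[31 31 31 4 0 0 0 0]
t=3: x=[31.0000 31.0000 30.1900 4.6900 0.1200 0.0000 0.0000 0.0000] k=[31 31 27 7 1 0 0 0]
t=4: x=[31.0000 30.8800 26.5200 7.4200 1.1500 0.0300 0.0000 0.0000] k=[31 29 24 5 4 2 0 0]
t=5: x=[30.9400 28.9100 23.5800 5.5400 3.9700 2.0000 0.0600 0.0000] k=[30 28 26 8 7 0 1 0]
t=6: x=[29.9400 28.0000 25.5200 8.5100 6.8200 0.2400 0.9400 0.0300] k=[31 27 24 6 5 1 0 3]
t=7: x=[30.8800 27.0300 23.5500 6.5100 4.9100 1.0900 0.1200 2.9100] k=[31 29 27 5 2 3 0 5]
t=8: x=[30.9400 29.0000 26.4000 5.5700 2.1200 2.8800 0.2400 4.8500] k=[30 30 26 7 0 5 1 2]
t=9: x=[30.0000 29.8800 25.5500 7.3600 0.3600 4.7300 1.1500 1.9700] k=[30 29 24 4 0 6 3 1]
t=10: x=[29.9700 28.8800 23.5500 4.4800 0.3000 5.7300 3.0300 1.0600] k=[29 31 23 4 0 3 3 4]
t=11: x=[29.0600 30.7000 22.6700 4.4500 0.2100 2.9100 3.0300 3.9700] k=[30 31 20 6 0 2 1 7]
t=12: x=[30.0300 30.6400 19.9100 6.2400 0.2400 1.9100 1.2100 6.8200] k=[29 31 22 3 0 1 3 9]
t=13: x=[29.0600 30.6700 21.7000 3.4800 0.1200 1.0300 3.1200 8.8200] k=[29 31 23 2 1 3 2 12]
t=14: x=[29.0600 30.7000 22.6100 2.6000 1.0900 2.9100 2.3300 11.7000] k=[31 31 25 1 0 1 0 13]
t=15: x=[31.0000 30.8200 24.4600 1.6900 0.0600 0.9400 0.4200 12.6100] k=[31 29 23 5 0 0 0 15]
t=16: x=[30.9400 28.8800 22.6400 5.3900 0.1500 0.0000 0.4500 14.5500] k=[28 26 21 5 0 0 1 18]
t=17: x=[27.9400 25.9100 20.6700 5.3300 0.1500 0.0300 1.4800 17.4900] k=[26 29 22 7 3 3 4 15]
t=18: x=[26.0900 28.7000 21.7600 7.3300 3.1200 3.0300 4.3000 14.6700] k=[23 27 25 4 6 1 4 13]
t=19: x=[23.1200 26.8200 24.4300 4.6900 5.7900 1.2400 4.1800 12.7300] k=[24 30 25 6 7 2 5 12]
t=20: x=[24.1800 29.6700 24.5800 6.6000 6.8200 2.2400 5.1200 11.7900] k=[26 31 27 6 9 1 5 11]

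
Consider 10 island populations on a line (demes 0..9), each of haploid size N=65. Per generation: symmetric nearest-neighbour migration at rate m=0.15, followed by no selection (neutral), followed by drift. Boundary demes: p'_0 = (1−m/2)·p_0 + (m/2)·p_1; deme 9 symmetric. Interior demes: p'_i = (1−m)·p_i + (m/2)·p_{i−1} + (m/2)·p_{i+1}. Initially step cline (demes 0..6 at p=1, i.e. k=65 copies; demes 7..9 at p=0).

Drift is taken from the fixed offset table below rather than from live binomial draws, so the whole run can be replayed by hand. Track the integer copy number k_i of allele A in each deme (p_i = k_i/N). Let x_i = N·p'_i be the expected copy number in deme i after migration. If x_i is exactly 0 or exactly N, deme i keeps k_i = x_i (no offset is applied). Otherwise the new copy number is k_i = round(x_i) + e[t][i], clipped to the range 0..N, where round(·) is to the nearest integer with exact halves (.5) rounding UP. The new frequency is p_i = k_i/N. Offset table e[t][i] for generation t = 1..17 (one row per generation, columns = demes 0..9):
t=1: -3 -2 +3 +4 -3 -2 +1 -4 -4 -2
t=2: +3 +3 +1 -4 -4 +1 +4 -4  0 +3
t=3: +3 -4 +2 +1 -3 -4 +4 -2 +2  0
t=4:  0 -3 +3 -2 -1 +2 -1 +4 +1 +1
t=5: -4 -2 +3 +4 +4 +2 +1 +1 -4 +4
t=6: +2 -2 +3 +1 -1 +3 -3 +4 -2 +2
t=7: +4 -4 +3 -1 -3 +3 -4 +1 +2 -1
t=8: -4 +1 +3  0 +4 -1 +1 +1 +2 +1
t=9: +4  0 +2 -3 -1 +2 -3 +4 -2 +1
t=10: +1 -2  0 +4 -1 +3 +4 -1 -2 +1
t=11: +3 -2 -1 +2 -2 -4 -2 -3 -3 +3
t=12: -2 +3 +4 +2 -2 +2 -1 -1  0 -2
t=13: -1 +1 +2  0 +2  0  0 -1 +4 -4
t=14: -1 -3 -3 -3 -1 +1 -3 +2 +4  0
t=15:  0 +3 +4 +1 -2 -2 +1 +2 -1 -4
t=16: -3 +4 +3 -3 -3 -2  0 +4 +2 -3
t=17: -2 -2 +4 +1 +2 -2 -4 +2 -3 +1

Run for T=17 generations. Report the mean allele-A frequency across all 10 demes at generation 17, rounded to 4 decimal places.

t=0: k=[65 65 65 65 65 65 65 0 0 0]
t=1: x=[65.0000 65.0000 65.0000 65.0000 65.0000 65.0000 60.1250 4.8750 0.0000 0.0000] k=[65 65 65 65 65 65 61 1 0 0]
t=2: x=[65.0000 65.0000 65.0000 65.0000 65.0000 64.7000 56.8000 5.4250 0.0750 0.0000] k=[65 65 65 65 65 65 61 1 0 0]
t=3: x=[65.0000 65.0000 65.0000 65.0000 65.0000 64.7000 56.8000 5.4250 0.0750 0.0000] k=[65 65 65 65 65 61 61 3 2 0]
t=4: x=[65.0000 65.0000 65.0000 65.0000 64.7000 61.3000 56.6500 7.2750 1.9250 0.1500] k=[65 65 65 65 64 63 56 11 3 1]
t=5: x=[65.0000 65.0000 65.0000 64.9250 64.0000 62.5500 53.1500 13.7750 3.4500 1.1500] k=[65 65 65 65 65 65 54 15 0 5]
t=6: x=[65.0000 65.0000 65.0000 65.0000 65.0000 64.1750 51.9000 16.8000 1.5000 4.6250] k=[65 65 65 65 65 65 49 21 0 7]
t=7: x=[65.0000 65.0000 65.0000 65.0000 65.0000 63.8000 48.1000 21.5250 2.1000 6.4750] k=[65 65 65 65 65 65 44 23 4 5]
t=8: x=[65.0000 65.0000 65.0000 65.0000 65.0000 63.4250 44.0000 23.1500 5.5000 4.9250] k=[65 65 65 65 65 62 45 24 8 6]
t=9: x=[65.0000 65.0000 65.0000 65.0000 64.7750 60.9500 44.7000 24.3750 9.0500 6.1500] k=[65 65 65 65 64 63 42 28 7 7]
t=10: x=[65.0000 65.0000 65.0000 64.9250 64.0000 61.5000 42.5250 27.4750 8.5750 7.0000] k=[65 65 65 65 63 65 47 26 7 8]
t=11: x=[65.0000 65.0000 65.0000 64.8500 63.3000 63.5000 46.7750 26.1500 8.5000 7.9250] k=[65 65 65 65 61 60 45 23 6 11]
t=12: x=[65.0000 65.0000 65.0000 64.7000 61.2250 58.9500 44.4750 23.3750 7.6500 10.6250] k=[65 65 65 65 59 61 43 22 8 9]
t=13: x=[65.0000 65.0000 65.0000 64.5500 59.6000 59.5000 42.7750 22.5250 9.1250 8.9250] k=[65 65 65 65 62 60 43 22 13 5]
t=14: x=[65.0000 65.0000 65.0000 64.7750 62.0750 58.8750 42.7000 22.9000 13.0750 5.6000] k=[65 65 65 62 61 60 40 25 17 6]
t=15: x=[65.0000 65.0000 64.7750 62.1500 61.0000 58.5750 40.3750 25.5250 16.7750 6.8250] k=[65 65 65 63 59 57 41 28 16 3]
t=16: x=[65.0000 65.0000 64.8500 62.8500 59.1500 55.9500 41.2250 28.0750 15.9250 3.9750] k=[65 65 65 60 56 54 41 32 18 1]
t=17: x=[65.0000 65.0000 64.6250 60.0750 56.1500 53.1750 41.3000 31.6250 17.7750 2.2750] k=[65 65 65 61 58 51 37 34 15 3]

0.6985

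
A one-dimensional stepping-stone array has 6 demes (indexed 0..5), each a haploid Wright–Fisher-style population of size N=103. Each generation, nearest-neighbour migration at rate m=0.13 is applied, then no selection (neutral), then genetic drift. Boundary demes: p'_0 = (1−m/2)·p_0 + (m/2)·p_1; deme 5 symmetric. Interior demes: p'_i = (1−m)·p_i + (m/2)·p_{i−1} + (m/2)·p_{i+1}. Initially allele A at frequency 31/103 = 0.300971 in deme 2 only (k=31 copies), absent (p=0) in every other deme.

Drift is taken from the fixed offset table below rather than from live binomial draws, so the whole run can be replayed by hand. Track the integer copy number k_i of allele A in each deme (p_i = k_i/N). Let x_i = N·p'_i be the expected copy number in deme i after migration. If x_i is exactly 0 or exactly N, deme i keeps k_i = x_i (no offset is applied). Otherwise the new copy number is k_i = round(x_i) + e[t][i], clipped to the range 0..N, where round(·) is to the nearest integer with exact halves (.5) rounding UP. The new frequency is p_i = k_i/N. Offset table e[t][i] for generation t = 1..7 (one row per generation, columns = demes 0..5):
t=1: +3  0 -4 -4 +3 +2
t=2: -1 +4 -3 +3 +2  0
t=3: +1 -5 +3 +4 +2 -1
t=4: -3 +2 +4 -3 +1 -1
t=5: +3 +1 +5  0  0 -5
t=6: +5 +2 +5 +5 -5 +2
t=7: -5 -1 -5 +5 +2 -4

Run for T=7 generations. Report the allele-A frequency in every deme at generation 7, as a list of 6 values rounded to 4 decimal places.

t=0: k=[0 0 31 0 0 0]
t=1: x=[0.0000 2.0150 26.9700 2.0150 0.0000 0.0000] k=[0 2 23 0 0 0]
t=2: x=[0.1300 3.2350 20.1400 1.4950 0.0000 0.0000] k=[0 7 17 4 0 0]
t=3: x=[0.4550 7.1950 15.5050 4.5850 0.2600 0.0000] k=[1 2 19 9 2 0]
t=4: x=[1.0650 3.0400 17.2450 9.1950 2.3250 0.1300] k=[0 5 21 6 3 0]
t=5: x=[0.3250 5.7150 18.9850 6.7800 3.0000 0.1950] k=[3 7 24 7 3 0]
t=6: x=[3.2600 7.8450 21.7900 7.8450 3.0650 0.1950] k=[8 10 27 13 0 2]
t=7: x=[8.1300 10.9750 24.9850 13.0650 0.9750 1.8700] k=[3 10 20 18 3 0]

[0.0291, 0.0971, 0.1942, 0.1748, 0.0291, 0.0000]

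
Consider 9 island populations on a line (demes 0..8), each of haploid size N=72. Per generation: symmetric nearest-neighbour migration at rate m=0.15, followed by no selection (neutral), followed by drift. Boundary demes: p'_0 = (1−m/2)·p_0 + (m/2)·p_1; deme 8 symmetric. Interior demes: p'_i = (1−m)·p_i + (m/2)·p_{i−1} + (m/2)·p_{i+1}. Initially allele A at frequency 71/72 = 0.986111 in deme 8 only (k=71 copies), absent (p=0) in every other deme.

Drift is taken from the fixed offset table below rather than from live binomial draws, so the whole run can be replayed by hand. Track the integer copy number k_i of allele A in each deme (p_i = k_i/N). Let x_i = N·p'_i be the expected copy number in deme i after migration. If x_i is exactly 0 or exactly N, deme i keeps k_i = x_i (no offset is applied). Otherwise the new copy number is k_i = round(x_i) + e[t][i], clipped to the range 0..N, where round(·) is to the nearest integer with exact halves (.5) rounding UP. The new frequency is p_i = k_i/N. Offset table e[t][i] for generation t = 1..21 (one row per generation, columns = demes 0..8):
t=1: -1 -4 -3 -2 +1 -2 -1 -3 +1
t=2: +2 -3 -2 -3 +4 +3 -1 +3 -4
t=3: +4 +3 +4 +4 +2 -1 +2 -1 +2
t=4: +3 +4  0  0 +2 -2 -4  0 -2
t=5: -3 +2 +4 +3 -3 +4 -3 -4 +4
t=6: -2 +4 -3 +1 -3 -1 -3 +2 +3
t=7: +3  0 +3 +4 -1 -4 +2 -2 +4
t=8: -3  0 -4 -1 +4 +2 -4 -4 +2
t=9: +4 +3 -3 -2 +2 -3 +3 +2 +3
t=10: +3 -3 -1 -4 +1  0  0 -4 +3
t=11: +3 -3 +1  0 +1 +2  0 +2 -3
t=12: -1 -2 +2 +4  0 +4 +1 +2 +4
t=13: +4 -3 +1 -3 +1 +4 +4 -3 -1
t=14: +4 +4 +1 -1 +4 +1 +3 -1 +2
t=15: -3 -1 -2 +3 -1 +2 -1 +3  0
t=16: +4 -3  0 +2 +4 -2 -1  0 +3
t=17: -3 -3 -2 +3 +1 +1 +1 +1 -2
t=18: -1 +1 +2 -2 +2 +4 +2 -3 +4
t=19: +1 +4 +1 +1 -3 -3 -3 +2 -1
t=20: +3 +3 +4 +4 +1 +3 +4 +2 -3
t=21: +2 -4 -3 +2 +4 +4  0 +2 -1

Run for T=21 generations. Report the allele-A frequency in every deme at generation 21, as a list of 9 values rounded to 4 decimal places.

[0.0833, 0.0556, 0.0694, 0.1944, 0.2361, 0.2917, 0.3056, 0.4444, 0.5139]

t=0: k=[0 0 0 0 0 0 0 0 71]
t=1: x=[0.0000 0.0000 0.0000 0.0000 0.0000 0.0000 0.0000 5.3250 65.6750] k=[0 0 0 0 0 0 0 2 67]
t=2: x=[0.0000 0.0000 0.0000 0.0000 0.0000 0.0000 0.1500 6.7250 62.1250] k=[0 0 0 0 0 0 0 10 58]
t=3: x=[0.0000 0.0000 0.0000 0.0000 0.0000 0.0000 0.7500 12.8500 54.4000] k=[0 0 0 0 0 0 3 12 56]
t=4: x=[0.0000 0.0000 0.0000 0.0000 0.0000 0.2250 3.4500 14.6250 52.7000] k=[0 0 0 0 0 0 0 15 51]
t=5: x=[0.0000 0.0000 0.0000 0.0000 0.0000 0.0000 1.1250 16.5750 48.3000] k=[0 0 0 0 0 0 0 13 52]
t=6: x=[0.0000 0.0000 0.0000 0.0000 0.0000 0.0000 0.9750 14.9500 49.0750] k=[0 0 0 0 0 0 0 17 52]
t=7: x=[0.0000 0.0000 0.0000 0.0000 0.0000 0.0000 1.2750 18.3500 49.3750] k=[0 0 0 0 0 0 3 16 53]
t=8: x=[0.0000 0.0000 0.0000 0.0000 0.0000 0.2250 3.7500 17.8000 50.2250] k=[0 0 0 0 0 2 0 14 52]
t=9: x=[0.0000 0.0000 0.0000 0.0000 0.1500 1.7000 1.2000 15.8000 49.1500] k=[0 0 0 0 2 0 4 18 52]
t=10: x=[0.0000 0.0000 0.0000 0.1500 1.7000 0.4500 4.7500 19.5000 49.4500] k=[0 0 0 0 3 0 5 16 52]
t=11: x=[0.0000 0.0000 0.0000 0.2250 2.5500 0.6000 5.4500 17.8750 49.3000] k=[0 0 0 0 4 3 5 20 46]
t=12: x=[0.0000 0.0000 0.0000 0.3000 3.6250 3.2250 5.9750 20.8250 44.0500] k=[0 0 0 4 4 7 7 23 48]
t=13: x=[0.0000 0.0000 0.3000 3.7000 4.2250 6.7750 8.2000 23.6750 46.1250] k=[0 0 1 1 5 11 12 21 45]
t=14: x=[0.0000 0.0750 0.9250 1.3000 5.1500 10.6250 12.6000 22.1250 43.2000] k=[0 4 2 0 9 12 16 21 45]
t=15: x=[0.3000 3.5500 2.0000 0.8250 8.5500 12.0750 16.0750 22.4250 43.2000] k=[0 3 0 4 8 14 15 25 43]
t=16: x=[0.2250 2.5500 0.5250 4.0000 8.1500 13.6250 15.6750 25.6000 41.6500] k=[4 0 1 6 12 12 15 26 45]
t=17: x=[3.7000 0.3750 1.3000 6.0750 11.5500 12.2250 15.6000 26.6000 43.5750] k=[1 0 0 9 13 13 17 28 42]
t=18: x=[0.9250 0.0750 0.6750 8.6250 12.7000 13.3000 17.5250 28.2250 40.9500] k=[0 1 3 7 15 17 20 25 45]
t=19: x=[0.0750 1.0750 3.1500 7.3000 14.5500 17.0750 20.1500 26.1250 43.5000] k=[1 5 4 8 12 14 17 28 43]
t=20: x=[1.3000 4.6250 4.3750 8.0000 11.8500 14.0750 17.6000 28.3000 41.8750] k=[4 8 8 12 13 17 22 30 39]
t=21: x=[4.3000 7.7000 8.3000 11.7750 13.2250 17.0750 22.2250 30.0750 38.3250] k=[6 4 5 14 17 21 22 32 37]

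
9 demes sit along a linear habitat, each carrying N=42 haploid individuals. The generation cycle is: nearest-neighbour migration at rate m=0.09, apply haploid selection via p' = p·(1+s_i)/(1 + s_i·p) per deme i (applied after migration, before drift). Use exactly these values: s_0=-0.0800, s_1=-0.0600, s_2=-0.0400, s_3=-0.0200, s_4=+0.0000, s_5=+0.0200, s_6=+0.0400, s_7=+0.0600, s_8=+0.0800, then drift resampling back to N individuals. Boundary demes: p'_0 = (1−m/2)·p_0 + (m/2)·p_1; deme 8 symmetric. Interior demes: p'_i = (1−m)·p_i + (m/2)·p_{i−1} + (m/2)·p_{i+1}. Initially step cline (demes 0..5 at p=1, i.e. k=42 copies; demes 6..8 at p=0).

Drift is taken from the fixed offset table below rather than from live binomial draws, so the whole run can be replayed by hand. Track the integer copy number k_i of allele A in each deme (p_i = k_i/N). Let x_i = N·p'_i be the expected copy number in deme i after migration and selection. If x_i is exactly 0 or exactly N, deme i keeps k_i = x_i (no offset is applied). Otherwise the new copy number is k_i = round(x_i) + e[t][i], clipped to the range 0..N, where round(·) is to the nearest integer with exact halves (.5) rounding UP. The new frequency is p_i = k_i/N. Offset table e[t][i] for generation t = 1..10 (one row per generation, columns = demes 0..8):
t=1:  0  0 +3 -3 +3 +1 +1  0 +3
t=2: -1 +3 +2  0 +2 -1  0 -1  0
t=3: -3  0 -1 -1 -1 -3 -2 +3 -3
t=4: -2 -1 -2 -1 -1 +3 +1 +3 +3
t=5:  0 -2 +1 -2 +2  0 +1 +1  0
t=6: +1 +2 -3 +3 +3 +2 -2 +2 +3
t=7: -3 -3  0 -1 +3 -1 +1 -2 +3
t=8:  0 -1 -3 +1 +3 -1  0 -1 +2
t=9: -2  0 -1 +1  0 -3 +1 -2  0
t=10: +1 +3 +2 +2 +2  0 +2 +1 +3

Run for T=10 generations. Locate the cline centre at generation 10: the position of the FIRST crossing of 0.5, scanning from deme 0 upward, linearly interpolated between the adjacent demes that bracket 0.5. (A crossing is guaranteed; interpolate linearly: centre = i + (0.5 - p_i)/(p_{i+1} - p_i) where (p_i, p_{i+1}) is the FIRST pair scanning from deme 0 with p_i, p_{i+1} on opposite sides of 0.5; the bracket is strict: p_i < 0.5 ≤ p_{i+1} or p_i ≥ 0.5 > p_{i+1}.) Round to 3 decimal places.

5.667

t=0: k=[42 42 42 42 42 42 0 0 0]
t=1: x=[42.0000 42.0000 42.0000 42.0000 42.0000 40.1454 1.9621 0.0000 0.0000] k=[42 42 42 42 42 41 3 0 0]
t=2: x=[42.0000 42.0000 42.0000 42.0000 41.9550 39.3840 4.7374 0.1431 0.0000] k=[42 42 42 42 42 38 5 0 0]
t=3: x=[42.0000 42.0000 42.0000 42.0000 41.8200 36.7861 6.4718 0.2384 0.0000] k=[42 42 42 42 41 34 4 3 0]
t=4: x=[42.0000 42.0000 42.0000 41.9541 40.7300 33.1046 5.4895 3.0718 0.1458] k=[42 42 42 41 40 36 6 6 3]
t=5: x=[42.0000 42.0000 41.9531 40.9801 39.8650 34.9470 7.5909 6.1652 3.3657] k=[42 42 42 39 42 35 9 7 3]
t=6: x=[42.0000 42.0000 41.8594 39.2180 41.5500 34.2707 10.3835 7.2530 3.4137] k=[42 42 39 42 42 36 8 9 6]
t=7: x=[42.0000 41.8564 39.1639 41.8623 41.7300 35.1246 9.5922 9.2329 6.5493] k=[42 39 39 41 42 34 11 7 10]
t=8: x=[41.8533 38.9653 38.9775 40.9342 41.5950 33.4605 12.1916 7.6737 10.4577] k=[42 38 36 42 42 32 12 7 12]
t=9: x=[41.8044 37.8650 36.1577 41.7245 41.5500 31.7047 13.0248 7.8138 12.4380] k=[40 38 35 42 42 29 14 6 12]
t=10: x=[39.7380 37.7231 35.2211 41.6786 41.4150 29.0878 14.6874 6.9619 12.3915] k=[41 41 37 42 42 29 17 8 15]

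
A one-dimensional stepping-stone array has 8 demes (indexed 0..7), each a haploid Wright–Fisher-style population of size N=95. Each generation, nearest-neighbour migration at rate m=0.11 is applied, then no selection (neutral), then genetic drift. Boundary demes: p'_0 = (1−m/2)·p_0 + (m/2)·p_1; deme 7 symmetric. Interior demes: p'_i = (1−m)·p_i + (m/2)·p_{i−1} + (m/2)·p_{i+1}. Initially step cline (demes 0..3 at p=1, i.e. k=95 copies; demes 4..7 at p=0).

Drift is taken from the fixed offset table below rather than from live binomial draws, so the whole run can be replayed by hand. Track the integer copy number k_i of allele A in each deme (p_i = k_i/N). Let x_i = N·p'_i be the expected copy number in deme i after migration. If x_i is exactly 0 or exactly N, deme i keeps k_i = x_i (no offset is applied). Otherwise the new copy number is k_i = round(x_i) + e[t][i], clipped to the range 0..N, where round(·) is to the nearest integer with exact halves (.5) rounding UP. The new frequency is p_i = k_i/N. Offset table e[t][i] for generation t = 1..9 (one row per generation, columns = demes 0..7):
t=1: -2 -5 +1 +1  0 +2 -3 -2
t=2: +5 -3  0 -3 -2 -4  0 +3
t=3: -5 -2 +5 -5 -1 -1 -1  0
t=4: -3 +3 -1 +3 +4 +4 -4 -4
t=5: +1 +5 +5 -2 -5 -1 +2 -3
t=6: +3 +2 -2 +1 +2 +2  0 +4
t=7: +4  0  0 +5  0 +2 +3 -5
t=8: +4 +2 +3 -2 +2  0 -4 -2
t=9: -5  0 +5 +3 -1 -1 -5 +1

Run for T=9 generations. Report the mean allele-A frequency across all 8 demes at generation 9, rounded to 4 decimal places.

0.5145

t=0: k=[95 95 95 95 0 0 0 0]
t=1: x=[95.0000 95.0000 95.0000 89.7750 5.2250 0.0000 0.0000 0.0000] k=[95 95 95 91 5 0 0 0]
t=2: x=[95.0000 95.0000 94.7800 86.4900 9.4550 0.2750 0.0000 0.0000] k=[95 95 95 83 7 0 0 0]
t=3: x=[95.0000 95.0000 94.3400 79.4800 10.7950 0.3850 0.0000 0.0000] k=[95 95 95 74 10 0 0 0]
t=4: x=[95.0000 95.0000 93.8450 71.6350 12.9700 0.5500 0.0000 0.0000] k=[95 95 93 75 17 5 0 0]
t=5: x=[95.0000 94.8900 92.1200 72.8000 19.5300 5.3850 0.2750 0.0000] k=[95 95 95 71 15 4 2 0]
t=6: x=[95.0000 95.0000 93.6800 69.2400 17.4750 4.4950 2.0000 0.1100] k=[95 95 92 70 19 6 2 4]
t=7: x=[95.0000 94.8350 90.9550 68.4050 21.0900 6.4950 2.3300 3.8900] k=[95 95 91 73 21 8 5 0]
t=8: x=[95.0000 94.7800 90.2300 71.1300 23.1450 8.5500 4.8900 0.2750] k=[95 95 93 69 25 9 1 0]
t=9: x=[95.0000 94.8900 91.7900 67.9000 26.5400 9.4400 1.3850 0.0550] k=[95 95 95 71 26 8 0 1]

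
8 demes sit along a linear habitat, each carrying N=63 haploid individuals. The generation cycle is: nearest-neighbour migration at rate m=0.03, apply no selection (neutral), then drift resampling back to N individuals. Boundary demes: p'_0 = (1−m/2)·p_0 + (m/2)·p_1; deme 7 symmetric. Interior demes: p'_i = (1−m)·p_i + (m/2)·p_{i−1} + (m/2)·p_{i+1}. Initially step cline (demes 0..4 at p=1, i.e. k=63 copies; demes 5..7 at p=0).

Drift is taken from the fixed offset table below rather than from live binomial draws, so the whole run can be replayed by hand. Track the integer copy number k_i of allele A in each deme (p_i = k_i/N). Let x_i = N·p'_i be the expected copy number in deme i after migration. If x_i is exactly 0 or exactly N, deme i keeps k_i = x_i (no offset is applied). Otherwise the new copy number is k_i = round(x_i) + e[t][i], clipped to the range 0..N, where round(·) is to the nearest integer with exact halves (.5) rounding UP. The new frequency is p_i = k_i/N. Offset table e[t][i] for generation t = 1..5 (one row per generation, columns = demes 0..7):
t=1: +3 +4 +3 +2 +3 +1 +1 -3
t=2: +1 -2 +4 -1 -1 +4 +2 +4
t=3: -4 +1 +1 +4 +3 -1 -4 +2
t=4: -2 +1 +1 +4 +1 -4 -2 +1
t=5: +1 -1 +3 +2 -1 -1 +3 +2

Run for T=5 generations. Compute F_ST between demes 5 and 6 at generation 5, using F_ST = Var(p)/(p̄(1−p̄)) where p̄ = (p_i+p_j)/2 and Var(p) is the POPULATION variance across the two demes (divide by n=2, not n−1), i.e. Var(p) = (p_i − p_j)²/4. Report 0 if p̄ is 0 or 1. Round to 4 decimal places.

t=0: k=[63 63 63 63 63 0 0 0]
t=1: x=[63.0000 63.0000 63.0000 63.0000 62.0550 0.9450 0.0000 0.0000] k=[63 63 63 63 63 2 0 0]
t=2: x=[63.0000 63.0000 63.0000 63.0000 62.0850 2.8850 0.0300 0.0000] k=[63 63 63 63 61 7 2 0]
t=3: x=[63.0000 63.0000 63.0000 62.9700 60.2200 7.7350 2.0450 0.0300] k=[63 63 63 63 63 7 0 2]
t=4: x=[63.0000 63.0000 63.0000 63.0000 62.1600 7.7350 0.1350 1.9700] k=[63 63 63 63 63 4 0 3]
t=5: x=[63.0000 63.0000 63.0000 63.0000 62.1150 4.8250 0.1050 2.9550] k=[63 63 63 63 61 4 3 5]

0.0012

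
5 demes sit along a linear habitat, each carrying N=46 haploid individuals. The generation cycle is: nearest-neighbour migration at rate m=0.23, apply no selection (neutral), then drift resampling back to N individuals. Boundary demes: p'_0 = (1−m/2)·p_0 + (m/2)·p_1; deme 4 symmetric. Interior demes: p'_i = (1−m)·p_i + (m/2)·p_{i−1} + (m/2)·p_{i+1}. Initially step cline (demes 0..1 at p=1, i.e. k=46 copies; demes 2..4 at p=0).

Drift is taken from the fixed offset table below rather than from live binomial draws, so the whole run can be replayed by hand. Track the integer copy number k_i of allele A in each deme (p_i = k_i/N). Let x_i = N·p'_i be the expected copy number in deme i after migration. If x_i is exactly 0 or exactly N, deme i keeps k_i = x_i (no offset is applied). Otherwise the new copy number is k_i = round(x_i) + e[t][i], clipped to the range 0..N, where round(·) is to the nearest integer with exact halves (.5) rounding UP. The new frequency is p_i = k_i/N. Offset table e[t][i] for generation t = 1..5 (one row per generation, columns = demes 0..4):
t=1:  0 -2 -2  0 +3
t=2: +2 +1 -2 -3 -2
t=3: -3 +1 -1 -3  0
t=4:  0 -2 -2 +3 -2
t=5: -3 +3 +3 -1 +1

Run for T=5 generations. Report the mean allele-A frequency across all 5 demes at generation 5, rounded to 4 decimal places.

t=0: k=[46 46 0 0 0]
t=1: x=[46.0000 40.7100 5.2900 0.0000 0.0000] k=[46 39 3 0 0]
t=2: x=[45.1950 35.6650 6.7950 0.3450 0.0000] k=[46 37 5 0 0]
t=3: x=[44.9650 34.3550 8.1050 0.5750 0.0000] k=[42 35 7 0 0]
t=4: x=[41.1950 32.5850 9.4150 0.8050 0.0000] k=[41 31 7 4 0]
t=5: x=[39.8500 29.3900 9.4150 3.8850 0.4600] k=[37 32 12 3 1]

0.3696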